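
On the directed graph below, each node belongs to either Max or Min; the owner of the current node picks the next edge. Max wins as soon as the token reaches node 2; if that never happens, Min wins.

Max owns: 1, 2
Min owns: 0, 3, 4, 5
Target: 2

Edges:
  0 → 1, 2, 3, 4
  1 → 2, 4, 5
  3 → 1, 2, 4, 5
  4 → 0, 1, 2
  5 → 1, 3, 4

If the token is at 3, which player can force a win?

A0 = {2}
A1: add {1} — 1 (Max) has 1→2.
A2 = A1; e.g. 0 (Min) can still go to 3. Fixed point.
3 never enters the attractor, so Min can avoid the target forever.

Min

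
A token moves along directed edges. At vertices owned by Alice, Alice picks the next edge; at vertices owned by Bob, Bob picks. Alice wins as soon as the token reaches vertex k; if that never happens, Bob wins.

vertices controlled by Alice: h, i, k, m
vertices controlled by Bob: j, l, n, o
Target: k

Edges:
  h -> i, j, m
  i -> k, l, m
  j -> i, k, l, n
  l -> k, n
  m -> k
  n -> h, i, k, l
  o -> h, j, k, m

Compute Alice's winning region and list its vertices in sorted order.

A0 = {k}
A1: add {i, m} — i (Alice) has i→k; m (Alice) has m→k.
A2: add {h} — h (Alice) has h→i.
A3 = A2; e.g. j (Bob) can still go to l. Fixed point.
Alice's winning region = {h, i, k, m}.

h, i, k, m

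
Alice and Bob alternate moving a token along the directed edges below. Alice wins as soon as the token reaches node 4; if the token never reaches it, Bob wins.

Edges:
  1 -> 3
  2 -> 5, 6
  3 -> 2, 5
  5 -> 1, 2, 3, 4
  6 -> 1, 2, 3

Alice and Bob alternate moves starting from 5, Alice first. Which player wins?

Track states (vertex, player-to-move).
A0 = {(4,Alice), (4,Bob)}
A1: add {(5,Alice)}.
(5,Alice) ∈ A1 ⇒ Alice forces the target.

Alice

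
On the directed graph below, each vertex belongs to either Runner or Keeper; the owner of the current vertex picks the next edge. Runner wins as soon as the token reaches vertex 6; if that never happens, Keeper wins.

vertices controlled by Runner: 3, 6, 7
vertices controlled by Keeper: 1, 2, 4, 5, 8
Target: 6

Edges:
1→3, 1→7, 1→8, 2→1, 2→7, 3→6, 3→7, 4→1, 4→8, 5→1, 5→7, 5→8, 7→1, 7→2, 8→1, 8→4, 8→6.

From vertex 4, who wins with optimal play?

A0 = {6}
A1: add {3} — 3 (Runner) has 3→6.
A2 = A1; e.g. 1 (Keeper) can still go to 7. Fixed point.
4 never enters the attractor, so Keeper can avoid the target forever.

Keeper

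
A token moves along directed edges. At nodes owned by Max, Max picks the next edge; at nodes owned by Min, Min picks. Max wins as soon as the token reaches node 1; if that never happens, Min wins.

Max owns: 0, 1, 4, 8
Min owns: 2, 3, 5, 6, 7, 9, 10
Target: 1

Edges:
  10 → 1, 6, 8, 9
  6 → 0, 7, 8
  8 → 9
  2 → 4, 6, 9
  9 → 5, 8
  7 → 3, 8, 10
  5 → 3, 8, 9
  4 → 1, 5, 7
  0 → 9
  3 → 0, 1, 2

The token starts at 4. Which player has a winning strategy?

A0 = {1}
A1: add {4} — 4 (Max) has 4→1.
A2 = A1; e.g. 0 (Max) has no edge into A1. Fixed point.
4 ∈ A1, so Max can force the target.

Max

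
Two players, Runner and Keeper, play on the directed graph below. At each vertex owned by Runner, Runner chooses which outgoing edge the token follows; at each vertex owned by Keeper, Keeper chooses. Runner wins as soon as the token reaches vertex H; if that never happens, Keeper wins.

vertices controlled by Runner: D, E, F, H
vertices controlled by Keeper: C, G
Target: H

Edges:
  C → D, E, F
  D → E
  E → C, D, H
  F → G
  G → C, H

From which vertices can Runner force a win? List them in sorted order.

A0 = {H}
A1: add {E} — E (Runner) has E→H.
A2: add {D} — D (Runner) has D→E.
A3 = A2; e.g. C (Keeper) can still go to F. Fixed point.
Runner's winning region = {D, E, H}.

D, E, H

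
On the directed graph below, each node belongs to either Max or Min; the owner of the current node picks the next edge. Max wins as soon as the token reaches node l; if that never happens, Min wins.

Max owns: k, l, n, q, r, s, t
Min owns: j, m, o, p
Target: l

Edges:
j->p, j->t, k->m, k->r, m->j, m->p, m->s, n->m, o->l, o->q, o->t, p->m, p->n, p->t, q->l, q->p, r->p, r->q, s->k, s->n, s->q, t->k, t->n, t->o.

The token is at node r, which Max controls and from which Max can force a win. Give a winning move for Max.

A0 = {l}
A1: add {q} — q (Max) has q→l.
A2: add {r, s} — r (Max) has r→q; s (Max) has s→q.
A3: add {k} — k (Max) has k→r.
A4: add {t} — t (Max) has t→k.
A5: add {o} — o (Min): all of {l, q, t} already in.
A6 = A5; e.g. j (Min) can still go to p. Fixed point.
From r, successor q is in the attractor (rank 1); the other successor p is not.

q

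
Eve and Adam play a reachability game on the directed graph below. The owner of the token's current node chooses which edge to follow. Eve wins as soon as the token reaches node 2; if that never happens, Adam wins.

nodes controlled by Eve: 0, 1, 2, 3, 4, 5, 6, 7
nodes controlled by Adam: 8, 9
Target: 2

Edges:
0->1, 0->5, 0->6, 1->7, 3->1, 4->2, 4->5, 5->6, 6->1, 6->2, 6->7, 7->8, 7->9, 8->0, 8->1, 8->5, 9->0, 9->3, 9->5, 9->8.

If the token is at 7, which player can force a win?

A0 = {2}
A1: add {4, 6} — 4 (Eve) has 4→2; 6 (Eve) has 6→2.
A2: add {0, 5} — 0 (Eve) has 0→6; 5 (Eve) has 5→6.
A3 = A2; e.g. 1 (Eve) has no edge into A2. Fixed point.
7 never enters the attractor, so Adam can avoid the target forever.

Adam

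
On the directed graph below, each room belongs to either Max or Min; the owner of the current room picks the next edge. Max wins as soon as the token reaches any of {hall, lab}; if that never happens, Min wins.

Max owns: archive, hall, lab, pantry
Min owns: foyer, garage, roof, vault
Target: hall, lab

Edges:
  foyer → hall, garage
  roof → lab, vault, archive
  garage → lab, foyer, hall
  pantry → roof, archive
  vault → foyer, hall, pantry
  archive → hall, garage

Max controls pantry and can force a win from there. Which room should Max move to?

A0 = {hall, lab}
A1: add {archive} — archive (Max) has archive→hall.
A2: add {pantry} — pantry (Max) has pantry→archive.
A3 = A2; e.g. foyer (Min) can still go to garage. Fixed point.
From pantry, successor archive is in the attractor (rank 1); the other successor roof is not.

archive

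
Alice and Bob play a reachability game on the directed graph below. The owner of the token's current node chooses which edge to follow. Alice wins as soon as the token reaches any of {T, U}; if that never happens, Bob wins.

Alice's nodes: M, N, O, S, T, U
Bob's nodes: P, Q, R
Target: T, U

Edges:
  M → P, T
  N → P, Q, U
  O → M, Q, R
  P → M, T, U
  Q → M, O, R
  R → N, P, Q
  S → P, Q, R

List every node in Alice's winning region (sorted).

M, N, O, P, S, T, U

A0 = {T, U}
A1: add {M, N} — M (Alice) has M→T; N (Alice) has N→U.
A2: add {O, P} — O (Alice) has O→M; P (Bob): all of {M, T, U} already in.
A3: add {S} — S (Alice) has S→P.
A4 = A3; e.g. Q (Bob) can still go to R. Fixed point.
Alice's winning region = {M, N, O, P, S, T, U}.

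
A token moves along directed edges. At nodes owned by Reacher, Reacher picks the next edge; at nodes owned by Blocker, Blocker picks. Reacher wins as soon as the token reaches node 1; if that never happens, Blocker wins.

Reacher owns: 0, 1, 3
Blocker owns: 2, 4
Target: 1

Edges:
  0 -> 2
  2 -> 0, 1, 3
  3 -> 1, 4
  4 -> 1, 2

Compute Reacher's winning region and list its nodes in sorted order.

A0 = {1}
A1: add {3} — 3 (Reacher) has 3→1.
A2 = A1; e.g. 0 (Reacher) has no edge into A1. Fixed point.
Reacher's winning region = {1, 3}.

1, 3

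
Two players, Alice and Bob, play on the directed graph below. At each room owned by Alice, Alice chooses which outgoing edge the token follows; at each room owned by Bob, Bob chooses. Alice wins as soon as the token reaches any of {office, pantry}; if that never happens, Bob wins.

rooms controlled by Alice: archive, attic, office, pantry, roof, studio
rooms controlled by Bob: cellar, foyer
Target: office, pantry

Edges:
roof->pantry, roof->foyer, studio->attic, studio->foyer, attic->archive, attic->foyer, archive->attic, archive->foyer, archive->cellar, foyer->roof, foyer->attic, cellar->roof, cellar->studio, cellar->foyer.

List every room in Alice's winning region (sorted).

A0 = {office, pantry}
A1: add {roof} — roof (Alice) has roof→pantry.
A2 = A1; e.g. studio (Alice) has no edge into A1. Fixed point.
Alice's winning region = {office, pantry, roof}.

office, pantry, roof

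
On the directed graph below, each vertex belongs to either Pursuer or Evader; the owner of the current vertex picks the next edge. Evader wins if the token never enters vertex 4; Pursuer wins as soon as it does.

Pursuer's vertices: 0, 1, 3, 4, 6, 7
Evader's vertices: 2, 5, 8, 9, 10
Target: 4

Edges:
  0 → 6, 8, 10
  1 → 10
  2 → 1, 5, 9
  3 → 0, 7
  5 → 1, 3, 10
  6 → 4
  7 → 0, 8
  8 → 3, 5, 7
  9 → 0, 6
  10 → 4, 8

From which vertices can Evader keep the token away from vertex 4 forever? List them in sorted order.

1, 2, 5, 8, 10

A0 = {4}
A1: add {6} — 6 (Pursuer) has 6→4.
A2: add {0} — 0 (Pursuer) has 0→6.
A3: add {3, 7, 9} — 3 (Pursuer) has 3→0; 7 (Pursuer) has 7→0; 9 (Evader): all of {0, 6} already in.
A4 = A3; e.g. 1 (Pursuer) has no edge into A3. Fixed point.
Pursuer's attractor = {0, 3, 4, 6, 7, 9}; Evader avoids the target exactly from the complement.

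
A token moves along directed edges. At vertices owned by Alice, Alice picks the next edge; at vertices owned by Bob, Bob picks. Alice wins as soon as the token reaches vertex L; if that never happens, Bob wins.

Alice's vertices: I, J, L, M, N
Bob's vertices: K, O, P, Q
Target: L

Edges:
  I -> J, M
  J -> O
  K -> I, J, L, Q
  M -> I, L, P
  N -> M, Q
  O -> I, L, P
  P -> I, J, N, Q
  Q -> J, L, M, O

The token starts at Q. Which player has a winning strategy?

Bob

A0 = {L}
A1: add {M} — M (Alice) has M→L.
A2: add {I, N} — I (Alice) has I→M; N (Alice) has N→M.
A3 = A2; e.g. J (Alice) has no edge into A2. Fixed point.
Q never enters the attractor, so Bob can avoid the target forever.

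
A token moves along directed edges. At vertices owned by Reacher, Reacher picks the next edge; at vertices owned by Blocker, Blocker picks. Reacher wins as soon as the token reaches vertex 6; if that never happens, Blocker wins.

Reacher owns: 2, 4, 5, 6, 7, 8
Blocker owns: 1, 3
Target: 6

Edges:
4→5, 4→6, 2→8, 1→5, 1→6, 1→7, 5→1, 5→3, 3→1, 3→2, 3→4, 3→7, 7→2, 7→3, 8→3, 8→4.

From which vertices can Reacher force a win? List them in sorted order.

A0 = {6}
A1: add {4} — 4 (Reacher) has 4→6.
A2: add {8} — 8 (Reacher) has 8→4.
A3: add {2} — 2 (Reacher) has 2→8.
A4: add {7} — 7 (Reacher) has 7→2.
A5 = A4; e.g. 1 (Blocker) can still go to 5. Fixed point.
Reacher's winning region = {2, 4, 6, 7, 8}.

2, 4, 6, 7, 8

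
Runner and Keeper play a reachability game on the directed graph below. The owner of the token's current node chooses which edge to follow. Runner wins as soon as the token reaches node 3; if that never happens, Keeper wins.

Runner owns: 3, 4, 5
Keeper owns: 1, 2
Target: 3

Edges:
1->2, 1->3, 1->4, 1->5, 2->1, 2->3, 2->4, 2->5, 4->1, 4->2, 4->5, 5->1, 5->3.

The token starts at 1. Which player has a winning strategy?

Keeper

A0 = {3}
A1: add {5} — 5 (Runner) has 5→3.
A2: add {4} — 4 (Runner) has 4→5.
A3 = A2; e.g. 1 (Keeper) can still go to 2. Fixed point.
1 never enters the attractor, so Keeper can avoid the target forever.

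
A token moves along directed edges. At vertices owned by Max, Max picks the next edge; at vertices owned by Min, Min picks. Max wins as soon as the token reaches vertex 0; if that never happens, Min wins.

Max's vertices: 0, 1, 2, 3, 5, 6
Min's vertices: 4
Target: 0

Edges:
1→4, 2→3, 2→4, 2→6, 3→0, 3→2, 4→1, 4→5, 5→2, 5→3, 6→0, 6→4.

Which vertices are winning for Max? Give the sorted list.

0, 2, 3, 5, 6

A0 = {0}
A1: add {3, 6} — 3 (Max) has 3→0; 6 (Max) has 6→0.
A2: add {2, 5} — 2 (Max) has 2→3; 5 (Max) has 5→3.
A3 = A2; e.g. 1 (Max) has no edge into A2. Fixed point.
Max's winning region = {0, 2, 3, 5, 6}.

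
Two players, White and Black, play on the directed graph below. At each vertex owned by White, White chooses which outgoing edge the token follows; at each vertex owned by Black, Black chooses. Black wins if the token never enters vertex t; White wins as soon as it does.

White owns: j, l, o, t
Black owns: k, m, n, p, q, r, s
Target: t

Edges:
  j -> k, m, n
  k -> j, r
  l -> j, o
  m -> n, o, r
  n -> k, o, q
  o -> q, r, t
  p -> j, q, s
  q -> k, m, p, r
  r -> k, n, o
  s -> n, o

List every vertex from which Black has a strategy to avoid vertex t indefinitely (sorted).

j, k, m, n, p, q, r, s

A0 = {t}
A1: add {o} — o (White) has o→t.
A2: add {l} — l (White) has l→o.
A3 = A2; e.g. j (White) has no edge into A2. Fixed point.
White's attractor = {l, o, t}; Black avoids the target exactly from the complement.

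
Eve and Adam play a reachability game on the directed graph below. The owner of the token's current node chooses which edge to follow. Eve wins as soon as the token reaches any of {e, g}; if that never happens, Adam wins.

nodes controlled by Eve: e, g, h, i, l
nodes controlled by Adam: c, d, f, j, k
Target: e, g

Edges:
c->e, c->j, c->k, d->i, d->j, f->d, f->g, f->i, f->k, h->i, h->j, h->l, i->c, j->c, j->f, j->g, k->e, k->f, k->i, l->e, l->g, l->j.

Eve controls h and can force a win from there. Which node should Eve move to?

l

A0 = {e, g}
A1: add {l} — l (Eve) has l→e.
A2: add {h} — h (Eve) has h→l.
A3 = A2; e.g. c (Adam) can still go to j. Fixed point.
From h, successor l is in the attractor (rank 1); the other successors i, j are not.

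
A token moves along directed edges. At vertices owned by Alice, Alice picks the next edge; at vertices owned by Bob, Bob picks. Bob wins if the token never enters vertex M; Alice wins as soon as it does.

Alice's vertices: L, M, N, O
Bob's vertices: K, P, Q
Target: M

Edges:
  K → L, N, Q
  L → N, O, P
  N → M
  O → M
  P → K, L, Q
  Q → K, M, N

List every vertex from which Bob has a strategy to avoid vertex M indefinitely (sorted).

K, P, Q

A0 = {M}
A1: add {N, O} — N (Alice) has N→M; O (Alice) has O→M.
A2: add {L} — L (Alice) has L→N.
A3 = A2; e.g. K (Bob) can still go to Q. Fixed point.
Alice's attractor = {L, M, N, O}; Bob avoids the target exactly from the complement.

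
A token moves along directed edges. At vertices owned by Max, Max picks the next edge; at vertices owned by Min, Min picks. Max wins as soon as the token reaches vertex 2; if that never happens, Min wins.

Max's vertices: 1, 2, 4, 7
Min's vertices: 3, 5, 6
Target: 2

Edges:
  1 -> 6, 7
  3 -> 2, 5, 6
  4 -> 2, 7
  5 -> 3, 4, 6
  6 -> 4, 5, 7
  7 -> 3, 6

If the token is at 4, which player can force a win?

A0 = {2}
A1: add {4} — 4 (Max) has 4→2.
A2 = A1; e.g. 1 (Max) has no edge into A1. Fixed point.
4 ∈ A1, so Max can force the target.

Max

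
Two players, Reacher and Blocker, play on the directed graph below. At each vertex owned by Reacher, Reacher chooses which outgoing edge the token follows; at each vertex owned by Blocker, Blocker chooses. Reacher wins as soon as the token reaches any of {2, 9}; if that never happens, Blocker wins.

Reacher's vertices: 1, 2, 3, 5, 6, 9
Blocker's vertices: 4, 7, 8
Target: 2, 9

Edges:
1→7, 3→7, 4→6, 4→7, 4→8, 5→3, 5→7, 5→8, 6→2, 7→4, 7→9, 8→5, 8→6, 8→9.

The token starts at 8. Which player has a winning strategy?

A0 = {2, 9}
A1: add {6} — 6 (Reacher) has 6→2.
A2 = A1; e.g. 1 (Reacher) has no edge into A1. Fixed point.
8 never enters the attractor, so Blocker can avoid the target forever.

Blocker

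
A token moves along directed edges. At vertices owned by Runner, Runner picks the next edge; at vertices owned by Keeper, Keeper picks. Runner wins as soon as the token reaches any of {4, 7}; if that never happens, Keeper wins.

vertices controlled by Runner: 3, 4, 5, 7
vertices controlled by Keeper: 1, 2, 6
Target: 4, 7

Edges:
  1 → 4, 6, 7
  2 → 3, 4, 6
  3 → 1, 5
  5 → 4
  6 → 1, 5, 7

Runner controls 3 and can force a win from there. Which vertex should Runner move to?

A0 = {4, 7}
A1: add {5} — 5 (Runner) has 5→4.
A2: add {3} — 3 (Runner) has 3→5.
A3 = A2; e.g. 1 (Keeper) can still go to 6. Fixed point.
From 3, successor 5 is in the attractor (rank 1); the other successor 1 is not.

5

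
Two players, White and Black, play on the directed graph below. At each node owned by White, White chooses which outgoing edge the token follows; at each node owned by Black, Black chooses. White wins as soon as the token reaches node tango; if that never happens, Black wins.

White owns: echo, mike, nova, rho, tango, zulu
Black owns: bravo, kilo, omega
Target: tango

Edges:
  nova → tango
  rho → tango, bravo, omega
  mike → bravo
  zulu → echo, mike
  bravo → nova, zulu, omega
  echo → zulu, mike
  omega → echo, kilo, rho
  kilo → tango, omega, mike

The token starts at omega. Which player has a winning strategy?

Black

A0 = {tango}
A1: add {nova, rho} — rho (White) has rho→tango; nova (White) has nova→tango.
A2 = A1; e.g. echo (White) has no edge into A1. Fixed point.
omega never enters the attractor, so Black can avoid the target forever.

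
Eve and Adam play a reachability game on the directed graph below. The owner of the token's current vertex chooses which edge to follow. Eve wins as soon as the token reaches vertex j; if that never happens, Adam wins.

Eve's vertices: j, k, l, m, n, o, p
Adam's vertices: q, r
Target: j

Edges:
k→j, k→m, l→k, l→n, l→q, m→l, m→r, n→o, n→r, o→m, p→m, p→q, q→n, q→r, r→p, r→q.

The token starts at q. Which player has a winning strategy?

A0 = {j}
A1: add {k} — k (Eve) has k→j.
A2: add {l} — l (Eve) has l→k.
A3: add {m} — m (Eve) has m→l.
A4: add {o, p} — o (Eve) has o→m; p (Eve) has p→m.
A5: add {n} — n (Eve) has n→o.
A6 = A5; e.g. q (Adam) can still go to r. Fixed point.
q never enters the attractor, so Adam can avoid the target forever.

Adam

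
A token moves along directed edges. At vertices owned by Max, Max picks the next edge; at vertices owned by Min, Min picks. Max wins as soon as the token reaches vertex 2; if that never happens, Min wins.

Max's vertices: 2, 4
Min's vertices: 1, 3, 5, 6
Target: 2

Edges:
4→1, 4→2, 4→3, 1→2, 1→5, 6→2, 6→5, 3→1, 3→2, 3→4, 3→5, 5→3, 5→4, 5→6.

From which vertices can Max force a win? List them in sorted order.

2, 4

A0 = {2}
A1: add {4} — 4 (Max) has 4→2.
A2 = A1; e.g. 1 (Min) can still go to 5. Fixed point.
Max's winning region = {2, 4}.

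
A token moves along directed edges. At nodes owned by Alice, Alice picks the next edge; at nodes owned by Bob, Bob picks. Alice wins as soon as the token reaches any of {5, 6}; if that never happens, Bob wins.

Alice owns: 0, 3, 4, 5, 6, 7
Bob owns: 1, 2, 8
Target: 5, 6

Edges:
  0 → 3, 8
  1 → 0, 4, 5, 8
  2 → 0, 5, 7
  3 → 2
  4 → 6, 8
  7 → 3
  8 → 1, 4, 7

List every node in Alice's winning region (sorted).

4, 5, 6

A0 = {5, 6}
A1: add {4} — 4 (Alice) has 4→6.
A2 = A1; e.g. 0 (Alice) has no edge into A1. Fixed point.
Alice's winning region = {4, 5, 6}.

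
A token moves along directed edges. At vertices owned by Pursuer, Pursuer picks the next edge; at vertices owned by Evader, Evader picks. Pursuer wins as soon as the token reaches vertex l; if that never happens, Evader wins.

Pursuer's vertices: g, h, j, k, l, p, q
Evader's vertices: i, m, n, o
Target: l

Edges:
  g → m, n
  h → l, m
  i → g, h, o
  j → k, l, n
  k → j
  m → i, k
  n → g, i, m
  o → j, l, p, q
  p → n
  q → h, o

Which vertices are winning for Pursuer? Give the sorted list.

h, j, k, l, q

A0 = {l}
A1: add {h, j} — h (Pursuer) has h→l; j (Pursuer) has j→l.
A2: add {k, q} — k (Pursuer) has k→j; q (Pursuer) has q→h.
A3 = A2; e.g. g (Pursuer) has no edge into A2. Fixed point.
Pursuer's winning region = {h, j, k, l, q}.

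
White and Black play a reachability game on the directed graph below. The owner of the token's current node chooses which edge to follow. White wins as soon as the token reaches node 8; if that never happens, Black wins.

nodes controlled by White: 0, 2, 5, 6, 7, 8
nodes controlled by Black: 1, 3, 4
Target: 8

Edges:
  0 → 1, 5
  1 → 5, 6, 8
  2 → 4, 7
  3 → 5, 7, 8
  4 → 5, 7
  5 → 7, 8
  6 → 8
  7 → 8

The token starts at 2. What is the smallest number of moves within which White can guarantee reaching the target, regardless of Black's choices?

A0 = {8}
A1: add {5, 6, 7} — 5 (White) has 5→8; 6 (White) has 6→8; 7 (White) has 7→8.
A2: add {0, 1, 2, 3, 4} — 0 (White) has 0→5; 1 (Black): all of {5, 6, 8} already in; 2 (White) has 2→7; 3 (Black): all of {5, 7, 8} already in; 4 (Black): all of {5, 7} already in.
A2 = all vertices. Fixed point.
2 enters the attractor at level 2, so White can force the target in 2 moves from there.

2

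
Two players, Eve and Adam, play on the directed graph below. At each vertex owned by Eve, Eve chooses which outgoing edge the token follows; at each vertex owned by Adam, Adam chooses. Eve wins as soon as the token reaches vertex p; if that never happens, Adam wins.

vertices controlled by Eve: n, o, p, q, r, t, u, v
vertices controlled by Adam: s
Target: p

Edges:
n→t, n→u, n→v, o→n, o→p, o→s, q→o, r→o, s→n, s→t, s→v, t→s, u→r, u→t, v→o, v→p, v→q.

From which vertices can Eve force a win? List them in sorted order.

n, o, p, q, r, u, v

A0 = {p}
A1: add {o, v} — o (Eve) has o→p; v (Eve) has v→p.
A2: add {n, q, r} — n (Eve) has n→v; q (Eve) has q→o; r (Eve) has r→o.
A3: add {u} — u (Eve) has u→r.
A4 = A3; e.g. s (Adam) can still go to t. Fixed point.
Eve's winning region = {n, o, p, q, r, u, v}.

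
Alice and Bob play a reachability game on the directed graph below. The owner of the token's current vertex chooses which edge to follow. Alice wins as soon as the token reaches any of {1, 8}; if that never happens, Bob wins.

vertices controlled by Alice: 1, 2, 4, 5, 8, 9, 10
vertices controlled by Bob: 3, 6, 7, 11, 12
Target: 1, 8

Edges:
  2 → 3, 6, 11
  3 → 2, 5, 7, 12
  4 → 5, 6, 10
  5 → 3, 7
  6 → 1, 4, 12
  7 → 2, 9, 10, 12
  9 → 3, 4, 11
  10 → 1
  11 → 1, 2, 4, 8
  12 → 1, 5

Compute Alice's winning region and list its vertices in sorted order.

1, 4, 8, 9, 10

A0 = {1, 8}
A1: add {10} — 10 (Alice) has 10→1.
A2: add {4} — 4 (Alice) has 4→10.
A3: add {9} — 9 (Alice) has 9→4.
A4 = A3; e.g. 2 (Alice) has no edge into A3. Fixed point.
Alice's winning region = {1, 4, 8, 9, 10}.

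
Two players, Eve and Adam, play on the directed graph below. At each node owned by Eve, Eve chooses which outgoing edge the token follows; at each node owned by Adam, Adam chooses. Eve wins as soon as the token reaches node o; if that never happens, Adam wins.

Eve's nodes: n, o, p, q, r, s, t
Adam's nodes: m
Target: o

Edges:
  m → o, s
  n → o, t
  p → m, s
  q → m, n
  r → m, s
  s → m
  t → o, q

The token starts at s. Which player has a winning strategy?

Adam

A0 = {o}
A1: add {n, t} — n (Eve) has n→o; t (Eve) has t→o.
A2: add {q} — q (Eve) has q→n.
A3 = A2; e.g. m (Adam) can still go to s. Fixed point.
s never enters the attractor, so Adam can avoid the target forever.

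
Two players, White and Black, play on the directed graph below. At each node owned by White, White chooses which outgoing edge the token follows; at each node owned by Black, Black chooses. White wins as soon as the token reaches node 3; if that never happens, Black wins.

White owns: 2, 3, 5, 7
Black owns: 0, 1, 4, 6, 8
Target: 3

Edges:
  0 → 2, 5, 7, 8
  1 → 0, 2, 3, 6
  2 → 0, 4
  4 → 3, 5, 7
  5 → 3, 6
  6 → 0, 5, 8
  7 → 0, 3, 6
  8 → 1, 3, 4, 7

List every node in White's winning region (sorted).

2, 3, 4, 5, 7

A0 = {3}
A1: add {5, 7} — 5 (White) has 5→3; 7 (White) has 7→3.
A2: add {4} — 4 (Black): all of {3, 5, 7} already in.
A3: add {2} — 2 (White) has 2→4.
A4 = A3; e.g. 0 (Black) can still go to 8. Fixed point.
White's winning region = {2, 3, 4, 5, 7}.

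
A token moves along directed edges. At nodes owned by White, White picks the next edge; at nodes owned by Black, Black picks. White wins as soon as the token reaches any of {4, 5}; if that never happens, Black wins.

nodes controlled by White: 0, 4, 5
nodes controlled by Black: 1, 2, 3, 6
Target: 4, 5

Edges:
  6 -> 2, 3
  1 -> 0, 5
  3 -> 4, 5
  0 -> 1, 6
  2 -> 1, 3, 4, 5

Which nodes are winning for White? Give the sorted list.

3, 4, 5

A0 = {4, 5}
A1: add {3} — 3 (Black): all of {4, 5} already in.
A2 = A1; e.g. 0 (White) has no edge into A1. Fixed point.
White's winning region = {3, 4, 5}.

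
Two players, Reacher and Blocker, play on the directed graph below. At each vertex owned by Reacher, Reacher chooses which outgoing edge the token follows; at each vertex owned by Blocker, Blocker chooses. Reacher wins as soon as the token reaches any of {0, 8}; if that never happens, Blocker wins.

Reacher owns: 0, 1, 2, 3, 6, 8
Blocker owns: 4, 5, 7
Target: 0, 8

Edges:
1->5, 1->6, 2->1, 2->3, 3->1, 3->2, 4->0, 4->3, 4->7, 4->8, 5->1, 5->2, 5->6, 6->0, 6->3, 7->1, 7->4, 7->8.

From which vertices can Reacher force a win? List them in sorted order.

0, 1, 2, 3, 5, 6, 8

A0 = {0, 8}
A1: add {6} — 6 (Reacher) has 6→0.
A2: add {1} — 1 (Reacher) has 1→6.
A3: add {2, 3} — 2 (Reacher) has 2→1; 3 (Reacher) has 3→1.
A4: add {5} — 5 (Blocker): all of {1, 2, 6} already in.
A5 = A4; e.g. 4 (Blocker) can still go to 7. Fixed point.
Reacher's winning region = {0, 1, 2, 3, 5, 6, 8}.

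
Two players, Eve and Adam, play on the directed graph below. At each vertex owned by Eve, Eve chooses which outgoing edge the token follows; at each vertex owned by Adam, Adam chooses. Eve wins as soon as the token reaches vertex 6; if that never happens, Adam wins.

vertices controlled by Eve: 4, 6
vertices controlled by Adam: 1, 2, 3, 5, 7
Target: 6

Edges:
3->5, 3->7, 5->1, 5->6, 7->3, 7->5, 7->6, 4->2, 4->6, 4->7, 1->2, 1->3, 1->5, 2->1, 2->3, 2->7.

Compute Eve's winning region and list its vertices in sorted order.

A0 = {6}
A1: add {4} — 4 (Eve) has 4→6.
A2 = A1; e.g. 1 (Adam) can still go to 2. Fixed point.
Eve's winning region = {4, 6}.

4, 6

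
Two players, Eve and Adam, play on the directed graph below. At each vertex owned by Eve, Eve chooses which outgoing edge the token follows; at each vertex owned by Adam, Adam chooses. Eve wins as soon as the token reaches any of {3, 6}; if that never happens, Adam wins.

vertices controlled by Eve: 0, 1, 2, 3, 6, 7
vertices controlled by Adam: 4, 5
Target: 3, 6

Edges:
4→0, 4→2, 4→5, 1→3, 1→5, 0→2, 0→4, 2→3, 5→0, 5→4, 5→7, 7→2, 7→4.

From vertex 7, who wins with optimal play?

Eve

A0 = {3, 6}
A1: add {1, 2} — 1 (Eve) has 1→3; 2 (Eve) has 2→3.
A2: add {0, 7} — 0 (Eve) has 0→2; 7 (Eve) has 7→2.
A3 = A2; e.g. 4 (Adam) can still go to 5. Fixed point.
7 ∈ A2, so Eve can force the target.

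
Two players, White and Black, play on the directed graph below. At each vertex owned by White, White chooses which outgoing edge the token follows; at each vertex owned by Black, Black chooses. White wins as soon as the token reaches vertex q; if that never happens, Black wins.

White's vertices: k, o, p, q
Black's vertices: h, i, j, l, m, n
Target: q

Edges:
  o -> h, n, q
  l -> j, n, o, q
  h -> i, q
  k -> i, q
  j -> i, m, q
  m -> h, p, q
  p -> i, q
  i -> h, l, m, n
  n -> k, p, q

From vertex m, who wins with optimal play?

A0 = {q}
A1: add {k, o, p} — k (White) has k→q; o (White) has o→q; p (White) has p→q.
A2: add {n} — n (Black): all of {k, p, q} already in.
A3 = A2; e.g. h (Black) can still go to i. Fixed point.
m never enters the attractor, so Black can avoid the target forever.

Black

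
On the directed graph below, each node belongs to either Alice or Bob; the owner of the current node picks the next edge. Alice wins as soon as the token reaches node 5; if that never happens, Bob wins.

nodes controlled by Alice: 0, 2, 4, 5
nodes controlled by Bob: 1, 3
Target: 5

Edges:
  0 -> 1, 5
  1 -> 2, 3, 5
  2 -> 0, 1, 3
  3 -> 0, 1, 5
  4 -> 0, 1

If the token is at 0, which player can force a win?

A0 = {5}
A1: add {0} — 0 (Alice) has 0→5.
0 ∈ A1, so Alice can force the target.

Alice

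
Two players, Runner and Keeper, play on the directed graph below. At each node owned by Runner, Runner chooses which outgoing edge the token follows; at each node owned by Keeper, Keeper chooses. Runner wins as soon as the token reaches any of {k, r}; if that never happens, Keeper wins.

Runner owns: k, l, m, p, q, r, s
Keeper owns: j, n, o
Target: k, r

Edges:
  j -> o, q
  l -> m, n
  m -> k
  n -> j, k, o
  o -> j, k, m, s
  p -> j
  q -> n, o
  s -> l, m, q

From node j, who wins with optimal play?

Keeper

A0 = {k, r}
A1: add {m} — m (Runner) has m→k.
A2: add {l, s} — l (Runner) has l→m; s (Runner) has s→m.
A3 = A2; e.g. j (Keeper) can still go to o. Fixed point.
j never enters the attractor, so Keeper can avoid the target forever.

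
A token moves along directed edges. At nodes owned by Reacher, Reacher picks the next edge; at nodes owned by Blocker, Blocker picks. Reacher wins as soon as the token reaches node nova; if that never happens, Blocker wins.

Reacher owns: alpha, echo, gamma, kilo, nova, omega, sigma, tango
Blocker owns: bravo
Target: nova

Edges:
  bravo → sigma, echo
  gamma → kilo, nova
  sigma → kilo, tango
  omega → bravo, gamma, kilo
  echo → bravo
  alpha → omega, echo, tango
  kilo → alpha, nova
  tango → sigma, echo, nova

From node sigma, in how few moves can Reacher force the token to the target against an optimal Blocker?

2

A0 = {nova}
A1: add {gamma, kilo, tango} — gamma (Reacher) has gamma→nova; kilo (Reacher) has kilo→nova; tango (Reacher) has tango→nova.
A2: add {alpha, omega, sigma} — sigma (Reacher) has sigma→kilo; omega (Reacher) has omega→gamma; alpha (Reacher) has alpha→tango.
A3 = A2; e.g. bravo (Blocker) can still go to echo. Fixed point.
sigma enters the attractor at level 2, so Reacher can force the target in 2 moves from there.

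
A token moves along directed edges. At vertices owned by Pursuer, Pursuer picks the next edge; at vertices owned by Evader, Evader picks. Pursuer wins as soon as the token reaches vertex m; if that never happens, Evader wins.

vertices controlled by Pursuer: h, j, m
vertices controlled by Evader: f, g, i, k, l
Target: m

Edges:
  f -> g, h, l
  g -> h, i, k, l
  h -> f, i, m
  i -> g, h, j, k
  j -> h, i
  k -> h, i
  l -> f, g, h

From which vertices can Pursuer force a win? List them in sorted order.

A0 = {m}
A1: add {h} — h (Pursuer) has h→m.
A2: add {j} — j (Pursuer) has j→h.
A3 = A2; e.g. f (Evader) can still go to g. Fixed point.
Pursuer's winning region = {h, j, m}.

h, j, m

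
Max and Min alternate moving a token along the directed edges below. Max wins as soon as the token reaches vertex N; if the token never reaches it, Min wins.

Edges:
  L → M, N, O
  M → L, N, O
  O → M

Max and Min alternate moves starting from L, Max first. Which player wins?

Track states (vertex, player-to-move).
A0 = {(N,Max), (N,Min)}
A1: add {(L,Max), (M,Max)}.
(L,Max) ∈ A1 ⇒ Max forces the target.

Max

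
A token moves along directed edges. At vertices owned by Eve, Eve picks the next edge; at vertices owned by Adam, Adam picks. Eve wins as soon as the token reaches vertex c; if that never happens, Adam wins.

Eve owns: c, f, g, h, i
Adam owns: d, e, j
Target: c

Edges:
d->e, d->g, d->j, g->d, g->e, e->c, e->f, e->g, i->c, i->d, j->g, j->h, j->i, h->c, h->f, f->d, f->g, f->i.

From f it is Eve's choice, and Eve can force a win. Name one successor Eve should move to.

i

A0 = {c}
A1: add {h, i} — h (Eve) has h→c; i (Eve) has i→c.
A2: add {f} — f (Eve) has f→i.
A3 = A2; e.g. d (Adam) can still go to e. Fixed point.
From f, successor i is in the attractor (rank 1); the other successors d, g are not.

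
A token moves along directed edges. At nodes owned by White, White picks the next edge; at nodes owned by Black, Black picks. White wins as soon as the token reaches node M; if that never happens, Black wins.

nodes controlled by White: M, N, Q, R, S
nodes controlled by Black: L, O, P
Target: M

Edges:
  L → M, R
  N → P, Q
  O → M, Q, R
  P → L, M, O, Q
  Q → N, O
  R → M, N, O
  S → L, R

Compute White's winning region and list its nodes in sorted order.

L, M, R, S

A0 = {M}
A1: add {R} — R (White) has R→M.
A2: add {L, S} — L (Black): all of {M, R} already in; S (White) has S→R.
A3 = A2; e.g. N (White) has no edge into A2. Fixed point.
White's winning region = {L, M, R, S}.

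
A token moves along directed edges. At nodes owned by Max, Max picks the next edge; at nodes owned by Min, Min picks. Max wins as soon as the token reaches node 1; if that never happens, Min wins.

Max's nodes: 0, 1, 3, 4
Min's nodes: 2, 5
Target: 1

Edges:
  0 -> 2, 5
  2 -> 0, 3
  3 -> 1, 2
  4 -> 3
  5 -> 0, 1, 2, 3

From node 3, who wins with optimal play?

Max

A0 = {1}
A1: add {3} — 3 (Max) has 3→1.
3 ∈ A1, so Max can force the target.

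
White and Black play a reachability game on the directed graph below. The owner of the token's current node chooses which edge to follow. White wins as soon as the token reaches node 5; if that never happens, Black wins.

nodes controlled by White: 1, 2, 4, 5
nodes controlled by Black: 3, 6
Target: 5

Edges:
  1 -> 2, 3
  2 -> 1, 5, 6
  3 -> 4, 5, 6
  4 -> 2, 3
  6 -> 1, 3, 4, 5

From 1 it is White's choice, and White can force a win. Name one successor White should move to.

A0 = {5}
A1: add {2} — 2 (White) has 2→5.
A2: add {1, 4} — 1 (White) has 1→2; 4 (White) has 4→2.
A3 = A2; e.g. 3 (Black) can still go to 6. Fixed point.
From 1, successor 2 is in the attractor (rank 1); the other successor 3 is not.

2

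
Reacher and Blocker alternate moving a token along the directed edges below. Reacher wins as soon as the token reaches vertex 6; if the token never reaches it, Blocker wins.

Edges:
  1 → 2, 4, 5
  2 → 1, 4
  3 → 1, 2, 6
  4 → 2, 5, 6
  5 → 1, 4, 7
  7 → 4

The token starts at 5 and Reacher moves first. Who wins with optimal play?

Reacher

Track states (vertex, player-to-move).
A0 = {(6,Reacher), (6,Blocker)}
A1: add {(3,Reacher), (4,Reacher)}.
A2: add {(7,Blocker)}.
A3: add {(5,Reacher)}.
(5,Reacher) ∈ A3 ⇒ Reacher forces the target.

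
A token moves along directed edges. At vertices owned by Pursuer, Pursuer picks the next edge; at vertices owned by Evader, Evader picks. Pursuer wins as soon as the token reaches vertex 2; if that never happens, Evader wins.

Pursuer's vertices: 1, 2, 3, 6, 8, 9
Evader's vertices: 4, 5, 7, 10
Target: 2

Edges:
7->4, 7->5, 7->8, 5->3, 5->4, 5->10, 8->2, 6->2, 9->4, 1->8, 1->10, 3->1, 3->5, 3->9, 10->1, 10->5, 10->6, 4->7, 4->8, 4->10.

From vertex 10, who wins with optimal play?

Evader

A0 = {2}
A1: add {6, 8} — 6 (Pursuer) has 6→2; 8 (Pursuer) has 8→2.
A2: add {1} — 1 (Pursuer) has 1→8.
A3: add {3} — 3 (Pursuer) has 3→1.
A4 = A3; e.g. 4 (Evader) can still go to 7. Fixed point.
10 never enters the attractor, so Evader can avoid the target forever.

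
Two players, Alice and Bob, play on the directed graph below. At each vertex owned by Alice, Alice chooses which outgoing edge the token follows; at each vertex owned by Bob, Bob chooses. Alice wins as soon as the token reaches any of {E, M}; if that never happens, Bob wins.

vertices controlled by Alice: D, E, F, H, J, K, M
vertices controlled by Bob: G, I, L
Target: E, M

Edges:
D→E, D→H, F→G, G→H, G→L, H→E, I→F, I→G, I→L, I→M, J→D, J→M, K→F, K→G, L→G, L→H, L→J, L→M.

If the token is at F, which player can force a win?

A0 = {E, M}
A1: add {D, H, J} — D (Alice) has D→E; H (Alice) has H→E; J (Alice) has J→M.
A2 = A1; e.g. F (Alice) has no edge into A1. Fixed point.
F never enters the attractor, so Bob can avoid the target forever.

Bob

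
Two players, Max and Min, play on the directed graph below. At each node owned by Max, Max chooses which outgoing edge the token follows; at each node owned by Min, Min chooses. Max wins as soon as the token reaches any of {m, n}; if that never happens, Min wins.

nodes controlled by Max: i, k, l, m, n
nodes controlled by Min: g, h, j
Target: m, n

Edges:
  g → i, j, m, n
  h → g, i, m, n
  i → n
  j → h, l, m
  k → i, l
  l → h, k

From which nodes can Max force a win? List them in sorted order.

i, k, l, m, n

A0 = {m, n}
A1: add {i} — i (Max) has i→n.
A2: add {k} — k (Max) has k→i.
A3: add {l} — l (Max) has l→k.
A4 = A3; e.g. g (Min) can still go to j. Fixed point.
Max's winning region = {i, k, l, m, n}.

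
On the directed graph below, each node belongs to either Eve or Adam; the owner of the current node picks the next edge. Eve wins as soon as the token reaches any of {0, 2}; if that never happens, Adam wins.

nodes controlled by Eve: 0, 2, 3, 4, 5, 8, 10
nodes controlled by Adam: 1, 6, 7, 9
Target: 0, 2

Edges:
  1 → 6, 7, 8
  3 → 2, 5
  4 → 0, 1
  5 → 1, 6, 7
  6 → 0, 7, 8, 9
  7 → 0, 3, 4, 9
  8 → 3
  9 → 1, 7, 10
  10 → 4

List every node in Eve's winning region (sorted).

0, 2, 3, 4, 8, 10

A0 = {0, 2}
A1: add {3, 4} — 3 (Eve) has 3→2; 4 (Eve) has 4→0.
A2: add {8, 10} — 8 (Eve) has 8→3; 10 (Eve) has 10→4.
A3 = A2; e.g. 1 (Adam) can still go to 6. Fixed point.
Eve's winning region = {0, 2, 3, 4, 8, 10}.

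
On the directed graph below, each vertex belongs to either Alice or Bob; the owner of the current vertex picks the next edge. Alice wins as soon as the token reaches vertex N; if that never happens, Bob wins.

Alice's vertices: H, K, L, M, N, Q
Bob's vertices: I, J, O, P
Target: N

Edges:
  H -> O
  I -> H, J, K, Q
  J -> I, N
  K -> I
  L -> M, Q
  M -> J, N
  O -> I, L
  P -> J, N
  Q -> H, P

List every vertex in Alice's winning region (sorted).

L, M, N

A0 = {N}
A1: add {M} — M (Alice) has M→N.
A2: add {L} — L (Alice) has L→M.
A3 = A2; e.g. H (Alice) has no edge into A2. Fixed point.
Alice's winning region = {L, M, N}.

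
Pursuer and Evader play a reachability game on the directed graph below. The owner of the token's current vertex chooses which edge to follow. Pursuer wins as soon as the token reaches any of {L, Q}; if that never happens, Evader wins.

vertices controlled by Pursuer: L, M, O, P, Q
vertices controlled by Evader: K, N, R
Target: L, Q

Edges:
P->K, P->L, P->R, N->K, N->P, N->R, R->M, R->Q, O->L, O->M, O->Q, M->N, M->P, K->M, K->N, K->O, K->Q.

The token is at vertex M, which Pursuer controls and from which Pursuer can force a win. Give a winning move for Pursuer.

A0 = {L, Q}
A1: add {O, P} — O (Pursuer) has O→L; P (Pursuer) has P→L.
A2: add {M} — M (Pursuer) has M→P.
A3: add {R} — R (Evader): all of {M, Q} already in.
A4 = A3; e.g. K (Evader) can still go to N. Fixed point.
From M, successor P is in the attractor (rank 1); the other successor N is not.

P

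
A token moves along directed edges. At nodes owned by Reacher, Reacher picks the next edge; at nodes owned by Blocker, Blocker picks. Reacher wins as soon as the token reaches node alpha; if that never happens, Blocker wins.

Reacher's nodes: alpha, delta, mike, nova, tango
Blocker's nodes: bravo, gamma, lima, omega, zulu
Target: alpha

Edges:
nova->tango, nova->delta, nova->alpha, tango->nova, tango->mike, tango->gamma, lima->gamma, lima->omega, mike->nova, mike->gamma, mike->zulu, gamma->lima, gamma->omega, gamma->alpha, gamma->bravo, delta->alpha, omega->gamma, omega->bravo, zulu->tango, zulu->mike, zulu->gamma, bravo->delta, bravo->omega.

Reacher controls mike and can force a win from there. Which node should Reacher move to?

A0 = {alpha}
A1: add {delta, nova} — nova (Reacher) has nova→alpha; delta (Reacher) has delta→alpha.
A2: add {mike, tango} — tango (Reacher) has tango→nova; mike (Reacher) has mike→nova.
A3 = A2; e.g. lima (Blocker) can still go to gamma. Fixed point.
From mike, successor nova is in the attractor (rank 1); the other successors gamma, zulu are not.

nova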